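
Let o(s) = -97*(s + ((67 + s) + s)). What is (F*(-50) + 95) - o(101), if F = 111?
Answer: 30435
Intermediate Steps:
o(s) = -6499 - 291*s (o(s) = -97*(s + (67 + 2*s)) = -97*(67 + 3*s) = -6499 - 291*s)
(F*(-50) + 95) - o(101) = (111*(-50) + 95) - (-6499 - 291*101) = (-5550 + 95) - (-6499 - 29391) = -5455 - 1*(-35890) = -5455 + 35890 = 30435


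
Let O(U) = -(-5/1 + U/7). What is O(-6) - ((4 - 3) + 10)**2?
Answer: -806/7 ≈ -115.14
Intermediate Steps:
O(U) = 5 - U/7 (O(U) = -(-5*1 + U*(1/7)) = -(-5 + U/7) = 5 - U/7)
O(-6) - ((4 - 3) + 10)**2 = (5 - 1/7*(-6)) - ((4 - 3) + 10)**2 = (5 + 6/7) - (1 + 10)**2 = 41/7 - 1*11**2 = 41/7 - 1*121 = 41/7 - 121 = -806/7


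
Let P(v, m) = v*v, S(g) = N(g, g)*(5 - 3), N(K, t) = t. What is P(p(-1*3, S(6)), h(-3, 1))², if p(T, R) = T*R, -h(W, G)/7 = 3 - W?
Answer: 1679616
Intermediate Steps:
h(W, G) = -21 + 7*W (h(W, G) = -7*(3 - W) = -21 + 7*W)
S(g) = 2*g (S(g) = g*(5 - 3) = g*2 = 2*g)
p(T, R) = R*T
P(v, m) = v²
P(p(-1*3, S(6)), h(-3, 1))² = (((2*6)*(-1*3))²)² = ((12*(-3))²)² = ((-36)²)² = 1296² = 1679616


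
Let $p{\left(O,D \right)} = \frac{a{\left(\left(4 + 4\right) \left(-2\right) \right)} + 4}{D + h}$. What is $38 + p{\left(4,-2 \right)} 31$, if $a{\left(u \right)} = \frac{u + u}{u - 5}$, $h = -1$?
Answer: $- \frac{1202}{63} \approx -19.079$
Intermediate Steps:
$a{\left(u \right)} = \frac{2 u}{-5 + u}$
$p{\left(O,D \right)} = \frac{116}{21 \left(-1 + D\right)}$ ($p{\left(O,D \right)} = \frac{\frac{2 \left(4 + 4\right) \left(-2\right)}{-5 + \left(4 + 4\right) \left(-2\right)} + 4}{D - 1} = \frac{\frac{2 \cdot 8 \left(-2\right)}{-5 + 8 \left(-2\right)} + 4}{-1 + D} = \frac{2 \left(-16\right) \frac{1}{-5 - 16} + 4}{-1 + D} = \frac{2 \left(-16\right) \frac{1}{-21} + 4}{-1 + D} = \frac{2 \left(-16\right) \left(- \frac{1}{21}\right) + 4}{-1 + D} = \frac{\frac{32}{21} + 4}{-1 + D} = \frac{116}{21 \left(-1 + D\right)}$)
$38 + p{\left(4,-2 \right)} 31 = 38 + \frac{116}{21 \left(-1 - 2\right)} 31 = 38 + \frac{116}{21 \left(-3\right)} 31 = 38 + \frac{116}{21} \left(- \frac{1}{3}\right) 31 = 38 - \frac{3596}{63} = - \frac{1202}{63}$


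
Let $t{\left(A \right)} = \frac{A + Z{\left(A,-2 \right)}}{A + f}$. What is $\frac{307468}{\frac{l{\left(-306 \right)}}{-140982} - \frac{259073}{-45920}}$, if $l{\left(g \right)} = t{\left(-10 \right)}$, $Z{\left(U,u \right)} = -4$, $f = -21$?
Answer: $\frac{30852983557253760}{566131438693} \approx 54498.0$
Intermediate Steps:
$t{\left(A \right)} = \frac{-4 + A}{-21 + A}$ ($t{\left(A \right)} = \frac{A - 4}{A - 21} = \frac{-4 + A}{-21 + A}$)
$l{\left(g \right)} = \frac{14}{31}$ ($l{\left(g \right)} = \frac{-4 - 10}{-21 - 10} = \frac{1}{-31} \left(-14\right) = \left(- \frac{1}{31}\right) \left(-14\right) = \frac{14}{31}$)
$\frac{307468}{\frac{l{\left(-306 \right)}}{-140982} - \frac{259073}{-45920}} = \frac{307468}{\frac{14}{31 \left(-140982\right)} - \frac{259073}{-45920}} = \frac{307468}{\frac{14}{31} \left(- \frac{1}{140982}\right) - - \frac{259073}{45920}} = \frac{307468}{- \frac{7}{2185221} + \frac{259073}{45920}} = \frac{307468}{\frac{566131438693}{100345348320}} = 307468 \cdot \frac{100345348320}{566131438693} = \frac{30852983557253760}{566131438693}$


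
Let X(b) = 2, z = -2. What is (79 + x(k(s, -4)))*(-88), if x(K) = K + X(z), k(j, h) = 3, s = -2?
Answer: -7392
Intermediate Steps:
x(K) = 2 + K (x(K) = K + 2 = 2 + K)
(79 + x(k(s, -4)))*(-88) = (79 + (2 + 3))*(-88) = (79 + 5)*(-88) = 84*(-88) = -7392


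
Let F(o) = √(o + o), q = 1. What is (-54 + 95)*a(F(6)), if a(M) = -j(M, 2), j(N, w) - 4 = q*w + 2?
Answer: -328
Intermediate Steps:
F(o) = √2*√o (F(o) = √(2*o) = √2*√o)
j(N, w) = 6 + w (j(N, w) = 4 + (1*w + 2) = 4 + (w + 2) = 4 + (2 + w) = 6 + w)
a(M) = -8 (a(M) = -(6 + 2) = -1*8 = -8)
(-54 + 95)*a(F(6)) = (-54 + 95)*(-8) = 41*(-8) = -328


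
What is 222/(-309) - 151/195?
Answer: -29983/20085 ≈ -1.4928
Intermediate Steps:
222/(-309) - 151/195 = 222*(-1/309) - 151*1/195 = -74/103 - 151/195 = -29983/20085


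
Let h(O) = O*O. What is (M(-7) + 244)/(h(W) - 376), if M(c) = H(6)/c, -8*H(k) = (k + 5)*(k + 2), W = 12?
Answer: -1719/1624 ≈ -1.0585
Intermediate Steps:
H(k) = -(2 + k)*(5 + k)/8 (H(k) = -(k + 5)*(k + 2)/8 = -(5 + k)*(2 + k)/8 = -(2 + k)*(5 + k)/8)
h(O) = O²
M(c) = -11/c (M(c) = (-5/4 - 7/8*6 - ⅛*6²)/c = (-5/4 - 21/4 - ⅛*36)/c = (-5/4 - 21/4 - 9/2)/c = -11/c)
(M(-7) + 244)/(h(W) - 376) = (-11/(-7) + 244)/(12² - 376) = (-11*(-⅐) + 244)/(144 - 376) = (11/7 + 244)/(-232) = (1719/7)*(-1/232) = -1719/1624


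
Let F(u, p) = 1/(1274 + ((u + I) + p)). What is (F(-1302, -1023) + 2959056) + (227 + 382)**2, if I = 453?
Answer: 1991302325/598 ≈ 3.3299e+6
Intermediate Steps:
F(u, p) = 1/(1727 + p + u) (F(u, p) = 1/(1274 + ((u + 453) + p)) = 1/(1274 + ((453 + u) + p)) = 1/(1274 + (453 + p + u)) = 1/(1727 + p + u))
(F(-1302, -1023) + 2959056) + (227 + 382)**2 = (1/(1727 - 1023 - 1302) + 2959056) + (227 + 382)**2 = (1/(-598) + 2959056) + 609**2 = (-1/598 + 2959056) + 370881 = 1769515487/598 + 370881 = 1991302325/598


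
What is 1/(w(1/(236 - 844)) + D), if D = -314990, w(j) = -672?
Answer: -1/315662 ≈ -3.1679e-6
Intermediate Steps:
1/(w(1/(236 - 844)) + D) = 1/(-672 - 314990) = 1/(-315662) = -1/315662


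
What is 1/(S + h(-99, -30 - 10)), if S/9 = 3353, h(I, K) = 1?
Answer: 1/30178 ≈ 3.3137e-5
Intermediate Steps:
S = 30177 (S = 9*3353 = 30177)
1/(S + h(-99, -30 - 10)) = 1/(30177 + 1) = 1/30178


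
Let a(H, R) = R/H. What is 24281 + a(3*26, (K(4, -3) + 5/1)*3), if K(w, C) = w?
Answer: 631315/26 ≈ 24281.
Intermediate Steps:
24281 + a(3*26, (K(4, -3) + 5/1)*3) = 24281 + ((4 + 5/1)*3)/((3*26)) = 24281 + ((4 + 5*1)*3)/78 = 24281 + ((4 + 5)*3)*(1/78) = 24281 + (9*3)*(1/78) = 24281 + 27*(1/78) = 24281 + 9/26 = 631315/26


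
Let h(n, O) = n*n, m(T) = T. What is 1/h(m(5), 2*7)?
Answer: 1/25 ≈ 0.040000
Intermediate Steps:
h(n, O) = n²
1/h(m(5), 2*7) = 1/(5²) = 1/25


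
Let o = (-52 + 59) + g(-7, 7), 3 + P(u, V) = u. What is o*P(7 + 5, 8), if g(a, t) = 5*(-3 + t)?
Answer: 243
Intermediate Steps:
g(a, t) = -15 + 5*t
P(u, V) = -3 + u
o = 27 (o = (-52 + 59) + (-15 + 5*7) = 7 + (-15 + 35) = 7 + 20 = 27)
o*P(7 + 5, 8) = 27*(-3 + (7 + 5)) = 27*(-3 + 12) = 27*9 = 243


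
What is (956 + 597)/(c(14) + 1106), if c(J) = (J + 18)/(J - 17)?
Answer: 4659/3286 ≈ 1.4178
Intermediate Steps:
c(J) = (18 + J)/(-17 + J)
(956 + 597)/(c(14) + 1106) = (956 + 597)/((18 + 14)/(-17 + 14) + 1106) = 1553/(32/(-3) + 1106) = 1553/(-⅓*32 + 1106) = 1553/(-32/3 + 1106) = 1553/(3286/3) = 1553*(3/3286) = 4659/3286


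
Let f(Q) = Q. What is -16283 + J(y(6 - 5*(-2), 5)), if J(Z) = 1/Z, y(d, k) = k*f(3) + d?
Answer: -504772/31 ≈ -16283.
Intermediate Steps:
y(d, k) = d + 3*k (y(d, k) = k*3 + d = 3*k + d = d + 3*k)
-16283 + J(y(6 - 5*(-2), 5)) = -16283 + 1/((6 - 5*(-2)) + 3*5) = -16283 + 1/((6 + 10) + 15) = -16283 + 1/(16 + 15) = -16283 + 1/31 = -504772/31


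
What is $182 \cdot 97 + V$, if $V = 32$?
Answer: $17686$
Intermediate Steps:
$182 \cdot 97 + V = 182 \cdot 97 + 32 = 17654 + 32 = 17686$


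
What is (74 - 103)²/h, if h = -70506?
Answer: -841/70506 ≈ -0.011928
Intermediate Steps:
(74 - 103)²/h = (74 - 103)²/(-70506) = (-29)²*(-1/70506) = 841*(-1/70506) = -841/70506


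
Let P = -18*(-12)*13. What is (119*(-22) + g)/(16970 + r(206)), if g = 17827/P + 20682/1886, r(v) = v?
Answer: -362445737/2393741376 ≈ -0.15141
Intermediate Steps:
P = 2808 (P = 216*13 = 2808)
g = 45848389/2647944 (g = 17827/2808 + 20682/1886 = 17827*(1/2808) + 20682*(1/1886) = 17827/2808 + 10341/943 = 45848389/2647944 ≈ 17.315)
(119*(-22) + g)/(16970 + r(206)) = (119*(-22) + 45848389/2647944)/(16970 + 206) = (-2618 + 45848389/2647944)/17176 = -6886469003/2647944*1/17176 = -362445737/2393741376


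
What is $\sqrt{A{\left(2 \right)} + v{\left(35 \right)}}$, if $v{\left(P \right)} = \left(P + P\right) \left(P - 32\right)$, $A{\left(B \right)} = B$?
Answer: $2 \sqrt{53} \approx 14.56$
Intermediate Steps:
$v{\left(P \right)} = 2 P \left(-32 + P\right)$
$\sqrt{A{\left(2 \right)} + v{\left(35 \right)}} = \sqrt{2 + 2 \cdot 35 \left(-32 + 35\right)} = \sqrt{2 + 2 \cdot 35 \cdot 3} = \sqrt{2 + 210} = \sqrt{212} = 2 \sqrt{53}$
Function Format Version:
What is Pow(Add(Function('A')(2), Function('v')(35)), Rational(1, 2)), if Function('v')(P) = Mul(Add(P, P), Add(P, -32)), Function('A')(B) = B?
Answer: Mul(2, Pow(53, Rational(1, 2))) ≈ 14.560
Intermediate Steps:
Function('v')(P) = Mul(2, P, Add(-32, P)) (Function('v')(P) = Mul(Mul(2, P), Add(-32, P)) = Mul(2, P, Add(-32, P)))
Pow(Add(Function('A')(2), Function('v')(35)), Rational(1, 2)) = Pow(Add(2, Mul(2, 35, Add(-32, 35))), Rational(1, 2)) = Pow(Add(2, Mul(2, 35, 3)), Rational(1, 2)) = Pow(Add(2, 210), Rational(1, 2)) = Pow(212, Rational(1, 2)) = Mul(2, Pow(53, Rational(1, 2)))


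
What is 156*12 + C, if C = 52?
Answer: 1924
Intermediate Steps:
156*12 + C = 156*12 + 52 = 1872 + 52 = 1924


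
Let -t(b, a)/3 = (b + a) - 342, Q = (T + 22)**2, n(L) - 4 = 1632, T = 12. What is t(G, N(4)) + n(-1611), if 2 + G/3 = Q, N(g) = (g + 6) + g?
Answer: -7766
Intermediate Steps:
n(L) = 1636 (n(L) = 4 + 1632 = 1636)
N(g) = 6 + 2*g (N(g) = (6 + g) + g = 6 + 2*g)
Q = 1156 (Q = (12 + 22)**2 = 34**2 = 1156)
G = 3462 (G = -6 + 3*1156 = -6 + 3468 = 3462)
t(b, a) = 1026 - 3*a - 3*b (t(b, a) = -3*((b + a) - 342) = -3*((a + b) - 342) = -3*(-342 + a + b) = 1026 - 3*a - 3*b)
t(G, N(4)) + n(-1611) = (1026 - 3*(6 + 2*4) - 3*3462) + 1636 = (1026 - 3*(6 + 8) - 10386) + 1636 = (1026 - 3*14 - 10386) + 1636 = (1026 - 42 - 10386) + 1636 = -9402 + 1636 = -7766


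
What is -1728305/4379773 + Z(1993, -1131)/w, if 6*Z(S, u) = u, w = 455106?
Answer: -1574775125081/3986521941876 ≈ -0.39502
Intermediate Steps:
Z(S, u) = u/6
-1728305/4379773 + Z(1993, -1131)/w = -1728305/4379773 + ((⅙)*(-1131))/455106 = -1728305*1/4379773 - 377/2*1/455106 = -1728305/4379773 - 377/910212 = -1574775125081/3986521941876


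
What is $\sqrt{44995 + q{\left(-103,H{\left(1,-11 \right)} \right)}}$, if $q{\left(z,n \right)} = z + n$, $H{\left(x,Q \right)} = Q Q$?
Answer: $\sqrt{45013} \approx 212.16$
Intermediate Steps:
$H{\left(x,Q \right)} = Q^{2}$
$q{\left(z,n \right)} = n + z$
$\sqrt{44995 + q{\left(-103,H{\left(1,-11 \right)} \right)}} = \sqrt{44995 - \left(103 - \left(-11\right)^{2}\right)} = \sqrt{44995 + \left(121 - 103\right)} = \sqrt{44995 + 18} = \sqrt{45013}$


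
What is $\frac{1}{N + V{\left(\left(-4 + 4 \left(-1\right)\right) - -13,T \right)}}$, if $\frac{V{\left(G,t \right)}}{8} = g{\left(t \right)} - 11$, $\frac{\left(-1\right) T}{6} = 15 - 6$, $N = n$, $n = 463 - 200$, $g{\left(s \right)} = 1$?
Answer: $\frac{1}{183} \approx 0.0054645$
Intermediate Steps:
$n = 263$ ($n = 463 - 200 = 263$)
$N = 263$
$T = -54$ ($T = - 6 \left(15 - 6\right) = \left(-6\right) 9 = -54$)
$V{\left(G,t \right)} = -80$ ($V{\left(G,t \right)} = 8 \left(1 - 11\right) = 8 \left(-10\right) = -80$)
$\frac{1}{N + V{\left(\left(-4 + 4 \left(-1\right)\right) - -13,T \right)}} = \frac{1}{263 - 80} = \frac{1}{183}$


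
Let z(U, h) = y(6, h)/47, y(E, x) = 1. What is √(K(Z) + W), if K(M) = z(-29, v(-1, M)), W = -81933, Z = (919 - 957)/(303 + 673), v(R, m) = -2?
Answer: 5*I*√7239598/47 ≈ 286.24*I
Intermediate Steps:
Z = -19/488 (Z = -38/976 = -38*1/976 = -19/488 ≈ -0.038934)
z(U, h) = 1/47
K(M) = 1/47
√(K(Z) + W) = √(1/47 - 81933) = √(-3850850/47) = 5*I*√7239598/47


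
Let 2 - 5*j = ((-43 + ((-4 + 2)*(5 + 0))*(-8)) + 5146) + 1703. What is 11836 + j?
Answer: 52296/5 ≈ 10459.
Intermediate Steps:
j = -6884/5 (j = ⅖ - (((-43 + ((-4 + 2)*(5 + 0))*(-8)) + 5146) + 1703)/5 = ⅖ - (((-43 - 2*5*(-8)) + 5146) + 1703)/5 = ⅖ - (((-43 - 10*(-8)) + 5146) + 1703)/5 = ⅖ - (((-43 + 80) + 5146) + 1703)/5 = ⅖ - ((37 + 5146) + 1703)/5 = ⅖ - (5183 + 1703)/5 = ⅖ - ⅕*6886 = ⅖ - 6886/5 = -6884/5 ≈ -1376.8)
11836 + j = 11836 - 6884/5 = 52296/5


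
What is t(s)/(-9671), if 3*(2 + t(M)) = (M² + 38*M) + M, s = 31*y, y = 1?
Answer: -2164/29013 ≈ -0.074587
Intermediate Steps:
s = 31 (s = 31*1 = 31)
t(M) = -2 + 13*M + M²/3 (t(M) = -2 + ((M² + 38*M) + M)/3 = -2 + (M² + 39*M)/3 = -2 + (13*M + M²/3) = -2 + 13*M + M²/3)
t(s)/(-9671) = (-2 + 13*31 + (⅓)*31²)/(-9671) = (-2 + 403 + (⅓)*961)*(-1/9671) = (-2 + 403 + 961/3)*(-1/9671) = (2164/3)*(-1/9671) = -2164/29013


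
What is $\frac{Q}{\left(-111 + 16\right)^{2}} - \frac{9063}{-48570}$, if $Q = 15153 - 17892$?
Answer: $- \frac{3415977}{29222950} \approx -0.11689$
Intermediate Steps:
$Q = -2739$
$\frac{Q}{\left(-111 + 16\right)^{2}} - \frac{9063}{-48570} = - \frac{2739}{\left(-111 + 16\right)^{2}} - \frac{9063}{-48570} = - \frac{2739}{\left(-95\right)^{2}} - - \frac{3021}{16190} = - \frac{2739}{9025} + \frac{3021}{16190} = - \frac{3415977}{29222950}$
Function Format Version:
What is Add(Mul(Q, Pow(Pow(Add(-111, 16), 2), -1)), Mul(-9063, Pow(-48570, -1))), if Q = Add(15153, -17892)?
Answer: Rational(-3415977, 29222950) ≈ -0.11689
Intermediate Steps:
Q = -2739
Add(Mul(Q, Pow(Pow(Add(-111, 16), 2), -1)), Mul(-9063, Pow(-48570, -1))) = Add(Mul(-2739, Pow(Pow(Add(-111, 16), 2), -1)), Mul(-9063, Pow(-48570, -1))) = Add(Mul(-2739, Pow(Pow(-95, 2), -1)), Mul(-9063, Rational(-1, 48570))) = Add(Mul(-2739, Pow(9025, -1)), Rational(3021, 16190)) = Add(Mul(-2739, Rational(1, 9025)), Rational(3021, 16190)) = Add(Rational(-2739, 9025), Rational(3021, 16190)) = Rational(-3415977, 29222950)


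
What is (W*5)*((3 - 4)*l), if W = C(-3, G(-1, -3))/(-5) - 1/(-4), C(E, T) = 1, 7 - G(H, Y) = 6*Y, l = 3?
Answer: -3/4 ≈ -0.75000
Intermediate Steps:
G(H, Y) = 7 - 6*Y
W = 1/20 (W = 1/(-5) - 1/(-4) = 1*(-1/5) - 1*(-1/4) = -1/5 + 1/4 = 1/20 ≈ 0.050000)
(W*5)*((3 - 4)*l) = ((1/20)*5)*((3 - 4)*3) = (-1*3)/4 = (1/4)*(-3) = -3/4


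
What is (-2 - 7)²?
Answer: 81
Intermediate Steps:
(-2 - 7)² = (-9)² = 81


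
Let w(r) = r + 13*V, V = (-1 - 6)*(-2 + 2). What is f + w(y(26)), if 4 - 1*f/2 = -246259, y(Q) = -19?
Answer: 492507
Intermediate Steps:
V = 0 (V = -7*0 = 0)
f = 492526 (f = 8 - 2*(-246259) = 8 + 492518 = 492526)
w(r) = r (w(r) = r + 13*0 = r + 0 = r)
f + w(y(26)) = 492526 - 19 = 492507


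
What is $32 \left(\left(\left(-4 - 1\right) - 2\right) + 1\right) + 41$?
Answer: $-151$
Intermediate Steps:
$32 \left(\left(\left(-4 - 1\right) - 2\right) + 1\right) + 41 = 32 \left(\left(-5 - 2\right) + 1\right) + 41 = 32 \left(-7 + 1\right) + 41 = 32 \left(-6\right) + 41 = -192 + 41 = -151$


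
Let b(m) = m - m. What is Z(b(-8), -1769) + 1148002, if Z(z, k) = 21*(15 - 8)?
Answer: 1148149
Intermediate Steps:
b(m) = 0
Z(z, k) = 147 (Z(z, k) = 21*7 = 147)
Z(b(-8), -1769) + 1148002 = 147 + 1148002 = 1148149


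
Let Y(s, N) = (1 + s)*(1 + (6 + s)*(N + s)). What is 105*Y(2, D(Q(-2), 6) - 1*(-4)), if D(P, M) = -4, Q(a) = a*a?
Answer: 5355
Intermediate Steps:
Q(a) = a²
105*Y(2, D(Q(-2), 6) - 1*(-4)) = 105*(1 + 2³ + 6*(-4 - 1*(-4)) + 7*2 + 7*2² + (-4 - 1*(-4))*2² + 7*(-4 - 1*(-4))*2) = 105*(1 + 8 + 6*(-4 + 4) + 14 + 7*4 + (-4 + 4)*4 + 7*(-4 + 4)*2) = 105*(1 + 8 + 6*0 + 14 + 28 + 0*4 + 7*0*2) = 105*(1 + 8 + 0 + 14 + 28 + 0 + 0) = 105*51 = 5355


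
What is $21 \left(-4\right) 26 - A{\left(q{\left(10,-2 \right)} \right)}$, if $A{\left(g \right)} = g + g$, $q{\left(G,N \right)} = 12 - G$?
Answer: $-2188$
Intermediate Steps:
$A{\left(g \right)} = 2 g$
$21 \left(-4\right) 26 - A{\left(q{\left(10,-2 \right)} \right)} = 21 \left(-4\right) 26 - 2 \left(12 - 10\right) = \left(-84\right) 26 - 2 \left(12 - 10\right) = -2184 - 2 \cdot 2 = -2184 - 4 = -2188$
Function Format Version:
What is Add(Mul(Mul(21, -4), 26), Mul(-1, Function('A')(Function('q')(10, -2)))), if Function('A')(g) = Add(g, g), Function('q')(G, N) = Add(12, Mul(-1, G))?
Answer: -2188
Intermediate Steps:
Function('A')(g) = Mul(2, g)
Add(Mul(Mul(21, -4), 26), Mul(-1, Function('A')(Function('q')(10, -2)))) = Add(Mul(Mul(21, -4), 26), Mul(-1, Mul(2, Add(12, Mul(-1, 10))))) = Add(Mul(-84, 26), Mul(-1, Mul(2, Add(12, -10)))) = Add(-2184, Mul(-1, Mul(2, 2))) = Add(-2184, Mul(-1, 4)) = Add(-2184, -4) = -2188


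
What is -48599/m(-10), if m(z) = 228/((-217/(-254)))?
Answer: -10545983/57912 ≈ -182.10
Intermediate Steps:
m(z) = 57912/217 (m(z) = 228/((-217*(-1/254))) = 228/(217/254) = 228*(254/217) = 57912/217)
-48599/m(-10) = -48599/57912/217 = -48599*217/57912 = -10545983/57912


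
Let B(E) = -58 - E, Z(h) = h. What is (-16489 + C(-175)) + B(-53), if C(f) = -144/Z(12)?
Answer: -16506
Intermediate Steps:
C(f) = -12 (C(f) = -144/12 = -144*1/12 = -12)
(-16489 + C(-175)) + B(-53) = (-16489 - 12) + (-58 - 1*(-53)) = -16501 + (-58 + 53) = -16501 - 5 = -16506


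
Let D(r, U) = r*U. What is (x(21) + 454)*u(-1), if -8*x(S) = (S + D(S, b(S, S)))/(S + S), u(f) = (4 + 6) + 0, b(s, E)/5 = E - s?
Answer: 36315/8 ≈ 4539.4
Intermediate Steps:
b(s, E) = -5*s + 5*E (b(s, E) = 5*(E - s) = -5*s + 5*E)
u(f) = 10 (u(f) = 10 + 0 = 10)
D(r, U) = U*r
x(S) = -1/16 (x(S) = -(S + (-5*S + 5*S)*S)/(8*(S + S)) = -(S + 0*S)/(8*(2*S)) = -(S + 0)*1/(2*S)/8 = -S*1/(2*S)/8 = -⅛*½ = -1/16)
(x(21) + 454)*u(-1) = (-1/16 + 454)*10 = (7263/16)*10 = 36315/8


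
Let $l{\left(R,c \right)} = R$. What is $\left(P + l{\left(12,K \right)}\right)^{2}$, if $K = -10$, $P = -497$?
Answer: $235225$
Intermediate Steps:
$\left(P + l{\left(12,K \right)}\right)^{2} = \left(-497 + 12\right)^{2} = \left(-485\right)^{2} = 235225$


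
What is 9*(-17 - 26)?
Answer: -387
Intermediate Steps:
9*(-17 - 26) = 9*(-43) = -387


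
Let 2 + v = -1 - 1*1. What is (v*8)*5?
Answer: -160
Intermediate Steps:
v = -4 (v = -2 + (-1 - 1*1) = -2 + (-1 - 1) = -2 - 2 = -4)
(v*8)*5 = -4*8*5 = -32*5 = -160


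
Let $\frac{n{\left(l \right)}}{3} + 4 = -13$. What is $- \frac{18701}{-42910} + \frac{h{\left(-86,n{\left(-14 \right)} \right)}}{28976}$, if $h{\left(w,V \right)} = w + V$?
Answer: $\frac{268000753}{621680080} \approx 0.43109$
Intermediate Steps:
$n{\left(l \right)} = -51$ ($n{\left(l \right)} = -12 + 3 \left(-13\right) = -12 - 39 = -51$)
$h{\left(w,V \right)} = V + w$
$- \frac{18701}{-42910} + \frac{h{\left(-86,n{\left(-14 \right)} \right)}}{28976} = - \frac{18701}{-42910} + \frac{-51 - 86}{28976} = \left(-18701\right) \left(- \frac{1}{42910}\right) - \frac{137}{28976} = \frac{18701}{42910} - \frac{137}{28976} = \frac{268000753}{621680080}$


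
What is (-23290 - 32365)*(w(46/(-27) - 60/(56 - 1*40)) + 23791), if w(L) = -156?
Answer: -1315405925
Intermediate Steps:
(-23290 - 32365)*(w(46/(-27) - 60/(56 - 1*40)) + 23791) = (-23290 - 32365)*(-156 + 23791) = -55655*23635 = -1315405925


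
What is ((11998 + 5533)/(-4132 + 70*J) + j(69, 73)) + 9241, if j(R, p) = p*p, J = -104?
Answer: 166255309/11412 ≈ 14568.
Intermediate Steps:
j(R, p) = p²
((11998 + 5533)/(-4132 + 70*J) + j(69, 73)) + 9241 = ((11998 + 5533)/(-4132 + 70*(-104)) + 73²) + 9241 = (17531/(-4132 - 7280) + 5329) + 9241 = (17531/(-11412) + 5329) + 9241 = (17531*(-1/11412) + 5329) + 9241 = (-17531/11412 + 5329) + 9241 = 60797017/11412 + 9241 = 166255309/11412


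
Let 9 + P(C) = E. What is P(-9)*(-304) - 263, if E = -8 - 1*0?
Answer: 4905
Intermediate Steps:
E = -8 (E = -8 + 0 = -8)
P(C) = -17 (P(C) = -9 - 8 = -17)
P(-9)*(-304) - 263 = -17*(-304) - 263 = 5168 - 263 = 4905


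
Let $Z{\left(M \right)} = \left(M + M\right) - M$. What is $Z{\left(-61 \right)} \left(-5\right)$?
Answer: $305$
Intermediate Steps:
$Z{\left(M \right)} = M$ ($Z{\left(M \right)} = 2 M - M = M$)
$Z{\left(-61 \right)} \left(-5\right) = \left(-61\right) \left(-5\right) = 305$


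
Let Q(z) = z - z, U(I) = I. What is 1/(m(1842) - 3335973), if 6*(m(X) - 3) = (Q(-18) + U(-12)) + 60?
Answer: -1/3335962 ≈ -2.9976e-7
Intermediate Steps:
Q(z) = 0
m(X) = 11 (m(X) = 3 + ((0 - 12) + 60)/6 = 3 + (-12 + 60)/6 = 3 + (⅙)*48 = 3 + 8 = 11)
1/(m(1842) - 3335973) = 1/(11 - 3335973) = 1/(-3335962) = -1/3335962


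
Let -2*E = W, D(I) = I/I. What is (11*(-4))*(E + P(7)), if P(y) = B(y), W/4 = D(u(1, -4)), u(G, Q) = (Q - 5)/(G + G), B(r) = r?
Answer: -220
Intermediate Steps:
u(G, Q) = (-5 + Q)/(2*G) (u(G, Q) = (-5 + Q)/((2*G)) = (-5 + Q)*(1/(2*G)) = (-5 + Q)/(2*G))
D(I) = 1
W = 4 (W = 4*1 = 4)
P(y) = y
E = -2 (E = -1/2*4 = -2)
(11*(-4))*(E + P(7)) = (11*(-4))*(-2 + 7) = -44*5 = -220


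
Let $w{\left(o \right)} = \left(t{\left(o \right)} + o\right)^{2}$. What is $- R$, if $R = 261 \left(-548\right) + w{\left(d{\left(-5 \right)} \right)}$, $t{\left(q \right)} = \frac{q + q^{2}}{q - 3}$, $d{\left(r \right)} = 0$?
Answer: $143028$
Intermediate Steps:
$t{\left(q \right)} = \frac{q + q^{2}}{-3 + q}$
$w{\left(o \right)} = \left(o + \frac{o \left(1 + o\right)}{-3 + o}\right)^{2}$ ($w{\left(o \right)} = \left(\frac{o \left(1 + o\right)}{-3 + o} + o\right)^{2} = \left(o + \frac{o \left(1 + o\right)}{-3 + o}\right)^{2}$)
$R = -143028$ ($R = 261 \left(-548\right) + \frac{4 \cdot 0^{2} \left(-1 + 0\right)^{2}}{\left(-3 + 0\right)^{2}} = -143028 + 4 \cdot 0 \left(-1\right)^{2} \cdot \frac{1}{9} = -143028 + 4 \cdot 0 \cdot 1 \cdot \frac{1}{9} = -143028 + 0 = -143028$)
$- R = \left(-1\right) \left(-143028\right) = 143028$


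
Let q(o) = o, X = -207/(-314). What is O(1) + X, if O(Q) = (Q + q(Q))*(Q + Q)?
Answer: 1463/314 ≈ 4.6592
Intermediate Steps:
X = 207/314 (X = -207*(-1/314) = 207/314 ≈ 0.65924)
O(Q) = 4*Q**2 (O(Q) = (Q + Q)*(Q + Q) = (2*Q)*(2*Q) = 4*Q**2)
O(1) + X = 4*1**2 + 207/314 = 4*1 + 207/314 = 4 + 207/314 = 1463/314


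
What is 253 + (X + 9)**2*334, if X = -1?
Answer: 21629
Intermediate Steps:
253 + (X + 9)**2*334 = 253 + (-1 + 9)**2*334 = 253 + 8**2*334 = 253 + 64*334 = 253 + 21376 = 21629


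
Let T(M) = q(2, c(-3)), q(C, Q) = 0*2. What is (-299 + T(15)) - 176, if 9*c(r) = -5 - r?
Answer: -475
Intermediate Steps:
c(r) = -5/9 - r/9 (c(r) = (-5 - r)/9 = -5/9 - r/9)
q(C, Q) = 0
T(M) = 0
(-299 + T(15)) - 176 = (-299 + 0) - 176 = -299 - 176 = -475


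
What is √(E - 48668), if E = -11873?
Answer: I*√60541 ≈ 246.05*I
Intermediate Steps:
√(E - 48668) = √(-11873 - 48668) = √(-60541) = I*√60541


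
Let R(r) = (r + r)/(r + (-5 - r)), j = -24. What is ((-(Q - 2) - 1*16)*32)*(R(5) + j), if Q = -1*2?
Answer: 9984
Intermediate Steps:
Q = -2
R(r) = -2*r/5 (R(r) = (2*r)/(-5) = (2*r)*(-⅕) = -2*r/5)
((-(Q - 2) - 1*16)*32)*(R(5) + j) = ((-(-2 - 2) - 1*16)*32)*(-⅖*5 - 24) = ((-1*(-4) - 16)*32)*(-2 - 24) = ((4 - 16)*32)*(-26) = -12*32*(-26) = -384*(-26) = 9984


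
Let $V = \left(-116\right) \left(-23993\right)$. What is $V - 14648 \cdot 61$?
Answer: $1889660$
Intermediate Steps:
$V = 2783188$
$V - 14648 \cdot 61 = 2783188 - 14648 \cdot 61 = 2783188 - 893528 = 1889660$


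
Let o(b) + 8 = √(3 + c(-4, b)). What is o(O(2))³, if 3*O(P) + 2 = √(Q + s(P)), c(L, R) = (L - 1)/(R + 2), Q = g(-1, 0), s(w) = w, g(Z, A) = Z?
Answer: -512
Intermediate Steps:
Q = -1
c(L, R) = (-1 + L)/(2 + R)
O(P) = -⅔ + √(-1 + P)/3
o(b) = -8 + √(3 - 5/(2 + b)) (o(b) = -8 + √(3 + (-1 - 4)/(2 + b)) = -8 + √(3 - 5/(2 + b)))
o(O(2))³ = (-8 + √((1 + 3*(-⅔ + √(-1 + 2)/3))/(2 + (-⅔ + √(-1 + 2)/3))))³ = (-8 + √((1 + 3*(-⅔ + √1/3))/(2 + (-⅔ + √1/3))))³ = (-8 + √((1 + 3*(-⅔ + (⅓)*1))/(2 + (-⅔ + (⅓)*1))))³ = (-8 + √((1 + 3*(-⅔ + ⅓))/(2 + (-⅔ + ⅓))))³ = (-8 + √((1 + 3*(-⅓))/(2 - ⅓)))³ = (-8 + √((1 - 1)/(5/3)))³ = (-8 + √((⅗)*0))³ = (-8 + √0)³ = (-8 + 0)³ = (-8)³ = -512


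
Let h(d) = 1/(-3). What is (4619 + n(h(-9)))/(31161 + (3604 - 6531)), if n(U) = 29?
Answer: 2324/14117 ≈ 0.16462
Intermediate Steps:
h(d) = -⅓ (h(d) = 1*(-⅓) = -⅓)
(4619 + n(h(-9)))/(31161 + (3604 - 6531)) = (4619 + 29)/(31161 + (3604 - 6531)) = 4648/(31161 - 2927) = 4648/28234 = 4648*(1/28234) = 2324/14117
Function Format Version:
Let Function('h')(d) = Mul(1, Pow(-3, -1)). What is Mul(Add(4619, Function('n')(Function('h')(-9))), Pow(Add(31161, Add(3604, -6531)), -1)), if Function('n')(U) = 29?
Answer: Rational(2324, 14117) ≈ 0.16462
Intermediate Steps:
Function('h')(d) = Rational(-1, 3) (Function('h')(d) = Mul(1, Rational(-1, 3)) = Rational(-1, 3))
Mul(Add(4619, Function('n')(Function('h')(-9))), Pow(Add(31161, Add(3604, -6531)), -1)) = Mul(Add(4619, 29), Pow(Add(31161, Add(3604, -6531)), -1)) = Mul(4648, Pow(Add(31161, -2927), -1)) = Mul(4648, Pow(28234, -1)) = Mul(4648, Rational(1, 28234)) = Rational(2324, 14117)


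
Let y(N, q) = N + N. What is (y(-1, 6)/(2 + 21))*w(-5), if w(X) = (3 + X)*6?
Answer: 24/23 ≈ 1.0435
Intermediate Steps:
y(N, q) = 2*N
w(X) = 18 + 6*X
(y(-1, 6)/(2 + 21))*w(-5) = ((2*(-1))/(2 + 21))*(18 + 6*(-5)) = (-2/23)*(18 - 30) = -2*1/23*(-12) = -2/23*(-12) = 24/23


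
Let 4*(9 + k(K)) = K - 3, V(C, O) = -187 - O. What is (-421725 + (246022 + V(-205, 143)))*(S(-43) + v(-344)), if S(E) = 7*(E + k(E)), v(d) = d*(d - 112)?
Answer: -55069987687/2 ≈ -2.7535e+10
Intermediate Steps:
v(d) = d*(-112 + d)
k(K) = -39/4 + K/4 (k(K) = -9 + (K - 3)/4 = -9 + (-3 + K)/4 = -9 + (-3/4 + K/4) = -39/4 + K/4)
S(E) = -273/4 + 35*E/4 (S(E) = 7*(E + (-39/4 + E/4)) = 7*(-39/4 + 5*E/4) = -273/4 + 35*E/4)
(-421725 + (246022 + V(-205, 143)))*(S(-43) + v(-344)) = (-421725 + (246022 + (-187 - 1*143)))*((-273/4 + (35/4)*(-43)) - 344*(-112 - 344)) = (-421725 + (246022 + (-187 - 143)))*((-273/4 - 1505/4) - 344*(-456)) = (-421725 + (246022 - 330))*(-889/2 + 156864) = (-421725 + 245692)*(312839/2) = -176033*312839/2 = -55069987687/2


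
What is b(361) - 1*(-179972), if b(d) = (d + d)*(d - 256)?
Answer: 255782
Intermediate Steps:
b(d) = 2*d*(-256 + d) (b(d) = (2*d)*(-256 + d) = 2*d*(-256 + d))
b(361) - 1*(-179972) = 2*361*(-256 + 361) - 1*(-179972) = 2*361*105 + 179972 = 75810 + 179972 = 255782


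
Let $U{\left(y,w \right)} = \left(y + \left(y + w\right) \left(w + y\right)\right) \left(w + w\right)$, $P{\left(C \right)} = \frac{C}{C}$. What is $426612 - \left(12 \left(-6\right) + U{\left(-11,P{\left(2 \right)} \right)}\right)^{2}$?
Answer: $415376$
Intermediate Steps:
$P{\left(C \right)} = 1$
$U{\left(y,w \right)} = 2 w \left(y + \left(w + y\right)^{2}\right)$ ($U{\left(y,w \right)} = \left(y + \left(w + y\right) \left(w + y\right)\right) 2 w = \left(y + \left(w + y\right)^{2}\right) 2 w = 2 w \left(y + \left(w + y\right)^{2}\right)$)
$426612 - \left(12 \left(-6\right) + U{\left(-11,P{\left(2 \right)} \right)}\right)^{2} = 426612 - \left(12 \left(-6\right) + 2 \cdot 1 \left(-11 + \left(1 - 11\right)^{2}\right)\right)^{2} = 426612 - \left(-72 + 2 \cdot 1 \left(-11 + \left(-10\right)^{2}\right)\right)^{2} = 426612 - \left(-72 + 2 \cdot 1 \left(-11 + 100\right)\right)^{2} = 426612 - \left(-72 + 2 \cdot 1 \cdot 89\right)^{2} = 426612 - \left(-72 + 178\right)^{2} = 426612 - 106^{2} = 426612 - 11236 = 415376$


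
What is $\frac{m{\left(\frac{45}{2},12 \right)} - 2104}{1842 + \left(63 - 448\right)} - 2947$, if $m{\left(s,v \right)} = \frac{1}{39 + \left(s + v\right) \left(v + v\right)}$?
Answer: $- \frac{3724530560}{1263219} \approx -2948.4$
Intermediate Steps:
$m{\left(s,v \right)} = \frac{1}{39 + 2 v \left(s + v\right)}$ ($m{\left(s,v \right)} = \frac{1}{39 + \left(s + v\right) 2 v} = \frac{1}{39 + 2 v \left(s + v\right)}$)
$\frac{m{\left(\frac{45}{2},12 \right)} - 2104}{1842 + \left(63 - 448\right)} - 2947 = \frac{\frac{1}{39 + 2 \cdot 12^{2} + 2 \cdot \frac{45}{2} \cdot 12} - 2104}{1842 + \left(63 - 448\right)} - 2947 = \frac{\frac{1}{39 + 2 \cdot 144 + 2 \cdot 45 \cdot \frac{1}{2} \cdot 12} - 2104}{1842 + \left(63 - 448\right)} - 2947 = \frac{\frac{1}{39 + 288 + 2 \cdot \frac{45}{2} \cdot 12} - 2104}{1842 - 385} - 2947 = \frac{\frac{1}{39 + 288 + 540} - 2104}{1457} - 2947 = \left(\frac{1}{867} - 2104\right) \frac{1}{1457} - 2947 = \left(- \frac{1824167}{867}\right) \frac{1}{1457} - 2947 = - \frac{1824167}{1263219} - 2947 = - \frac{3724530560}{1263219}$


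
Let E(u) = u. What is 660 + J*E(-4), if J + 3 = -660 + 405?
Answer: 1692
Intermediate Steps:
J = -258 (J = -3 + (-660 + 405) = -3 - 255 = -258)
660 + J*E(-4) = 660 - 258*(-4) = 660 + 1032 = 1692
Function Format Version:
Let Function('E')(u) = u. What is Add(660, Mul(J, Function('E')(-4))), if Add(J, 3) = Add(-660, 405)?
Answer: 1692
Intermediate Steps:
J = -258 (J = Add(-3, Add(-660, 405)) = Add(-3, -255) = -258)
Add(660, Mul(J, Function('E')(-4))) = Add(660, Mul(-258, -4)) = Add(660, 1032) = 1692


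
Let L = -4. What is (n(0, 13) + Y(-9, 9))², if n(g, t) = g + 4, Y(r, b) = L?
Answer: 0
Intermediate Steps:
Y(r, b) = -4
n(g, t) = 4 + g
(n(0, 13) + Y(-9, 9))² = ((4 + 0) - 4)² = (4 - 4)² = 0² = 0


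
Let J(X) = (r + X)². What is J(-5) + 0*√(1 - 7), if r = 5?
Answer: 0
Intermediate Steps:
J(X) = (5 + X)²
J(-5) + 0*√(1 - 7) = (5 - 5)² + 0*√(1 - 7) = 0² + 0*√(-6) = 0 + 0*(I*√6) = 0 + 0 = 0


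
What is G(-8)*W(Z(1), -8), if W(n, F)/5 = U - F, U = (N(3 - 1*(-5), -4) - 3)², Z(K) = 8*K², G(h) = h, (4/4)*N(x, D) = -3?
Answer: -1760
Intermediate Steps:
N(x, D) = -3
U = 36 (U = (-3 - 3)² = (-6)² = 36)
W(n, F) = 180 - 5*F (W(n, F) = 5*(36 - F) = 180 - 5*F)
G(-8)*W(Z(1), -8) = -8*(180 - 5*(-8)) = -8*(180 + 40) = -8*220 = -1760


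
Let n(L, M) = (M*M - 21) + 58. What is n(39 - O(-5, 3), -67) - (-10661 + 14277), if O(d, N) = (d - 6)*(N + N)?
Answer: 910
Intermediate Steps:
O(d, N) = 2*N*(-6 + d) (O(d, N) = (-6 + d)*(2*N) = 2*N*(-6 + d))
n(L, M) = 37 + M**2 (n(L, M) = (M**2 - 21) + 58 = (-21 + M**2) + 58 = 37 + M**2)
n(39 - O(-5, 3), -67) - (-10661 + 14277) = (37 + (-67)**2) - (-10661 + 14277) = (37 + 4489) - 1*3616 = 4526 - 3616 = 910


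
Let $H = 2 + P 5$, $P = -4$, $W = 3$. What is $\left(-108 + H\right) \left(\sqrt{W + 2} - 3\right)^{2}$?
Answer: $-1764 + 756 \sqrt{5} \approx -73.533$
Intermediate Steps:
$H = -18$ ($H = 2 - 20 = -18$)
$\left(-108 + H\right) \left(\sqrt{W + 2} - 3\right)^{2} = \left(-108 - 18\right) \left(\sqrt{3 + 2} - 3\right)^{2} = - 126 \left(\sqrt{5} - 3\right)^{2} = - 126 \left(-3 + \sqrt{5}\right)^{2}$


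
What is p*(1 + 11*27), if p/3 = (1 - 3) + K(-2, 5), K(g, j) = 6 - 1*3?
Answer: 894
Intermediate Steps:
K(g, j) = 3 (K(g, j) = 6 - 3 = 3)
p = 3 (p = 3*((1 - 3) + 3) = 3*(-2 + 3) = 3*1 = 3)
p*(1 + 11*27) = 3*(1 + 11*27) = 3*(1 + 297) = 3*298 = 894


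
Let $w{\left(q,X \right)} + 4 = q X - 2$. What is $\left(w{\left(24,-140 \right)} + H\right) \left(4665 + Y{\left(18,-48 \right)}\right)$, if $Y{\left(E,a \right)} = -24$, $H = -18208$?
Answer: $-100124934$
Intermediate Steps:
$w{\left(q,X \right)} = -6 + X q$ ($w{\left(q,X \right)} = -4 + \left(q X - 2\right) = -4 + \left(X q - 2\right) = -4 + \left(-2 + X q\right) = -6 + X q$)
$\left(w{\left(24,-140 \right)} + H\right) \left(4665 + Y{\left(18,-48 \right)}\right) = \left(\left(-6 - 3360\right) - 18208\right) \left(4665 - 24\right) = \left(\left(-6 - 3360\right) - 18208\right) 4641 = \left(-3366 - 18208\right) 4641 = \left(-21574\right) 4641 = -100124934$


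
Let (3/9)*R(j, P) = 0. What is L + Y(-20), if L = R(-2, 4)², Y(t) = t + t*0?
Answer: -20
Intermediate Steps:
R(j, P) = 0 (R(j, P) = 3*0 = 0)
Y(t) = t (Y(t) = t + 0 = t)
L = 0 (L = 0² = 0)
L + Y(-20) = 0 - 20 = -20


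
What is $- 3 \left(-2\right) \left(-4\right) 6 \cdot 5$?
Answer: $-720$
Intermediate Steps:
$- 3 \left(-2\right) \left(-4\right) 6 \cdot 5 = - 3 \cdot 8 \cdot 6 \cdot 5 = \left(-3\right) 48 \cdot 5 = \left(-144\right) 5 = -720$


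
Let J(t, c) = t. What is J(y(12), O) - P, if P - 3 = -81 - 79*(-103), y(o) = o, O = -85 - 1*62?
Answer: -8047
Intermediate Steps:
O = -147 (O = -85 - 62 = -147)
P = 8059 (P = 3 + (-81 - 79*(-103)) = 3 + (-81 + 8137) = 3 + 8056 = 8059)
J(y(12), O) - P = 12 - 1*8059 = 12 - 8059 = -8047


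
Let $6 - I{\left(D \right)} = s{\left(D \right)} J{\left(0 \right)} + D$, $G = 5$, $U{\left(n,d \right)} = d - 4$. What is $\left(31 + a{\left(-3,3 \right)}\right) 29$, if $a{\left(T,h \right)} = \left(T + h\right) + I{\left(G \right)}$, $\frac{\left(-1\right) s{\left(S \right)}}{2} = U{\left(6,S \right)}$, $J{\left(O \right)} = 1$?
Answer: $986$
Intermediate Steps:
$U{\left(n,d \right)} = -4 + d$
$s{\left(S \right)} = 8 - 2 S$ ($s{\left(S \right)} = - 2 \left(-4 + S\right) = 8 - 2 S$)
$I{\left(D \right)} = -2 + D$ ($I{\left(D \right)} = 6 - \left(\left(8 - 2 D\right) 1 + D\right) = 6 - \left(\left(8 - 2 D\right) + D\right) = 6 - \left(8 - D\right) = 6 + \left(-8 + D\right) = -2 + D$)
$a{\left(T,h \right)} = 3 + T + h$ ($a{\left(T,h \right)} = \left(T + h\right) + \left(-2 + 5\right) = \left(T + h\right) + 3 = 3 + T + h$)
$\left(31 + a{\left(-3,3 \right)}\right) 29 = \left(31 + \left(3 - 3 + 3\right)\right) 29 = \left(31 + 3\right) 29 = 34 \cdot 29 = 986$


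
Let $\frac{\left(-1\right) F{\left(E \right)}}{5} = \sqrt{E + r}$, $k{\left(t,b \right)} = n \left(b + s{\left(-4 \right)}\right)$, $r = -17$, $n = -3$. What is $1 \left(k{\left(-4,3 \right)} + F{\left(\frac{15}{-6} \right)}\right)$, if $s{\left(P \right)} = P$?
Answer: $3 - \frac{5 i \sqrt{78}}{2} \approx 3.0 - 22.079 i$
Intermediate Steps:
$k{\left(t,b \right)} = 12 - 3 b$ ($k{\left(t,b \right)} = - 3 \left(b - 4\right) = - 3 \left(-4 + b\right) = 12 - 3 b$)
$F{\left(E \right)} = - 5 \sqrt{-17 + E}$ ($F{\left(E \right)} = - 5 \sqrt{E - 17} = - 5 \sqrt{-17 + E}$)
$1 \left(k{\left(-4,3 \right)} + F{\left(\frac{15}{-6} \right)}\right) = 1 \left(\left(12 - 9\right) - 5 \sqrt{-17 + \frac{15}{-6}}\right) = 1 \left(\left(12 - 9\right) - 5 \sqrt{-17 + 15 \left(- \frac{1}{6}\right)}\right) = 1 \left(3 - 5 \sqrt{-17 - \frac{5}{2}}\right) = 1 \left(3 - 5 \sqrt{- \frac{39}{2}}\right) = 1 \left(3 - 5 \frac{i \sqrt{78}}{2}\right) = 1 \left(3 - \frac{5 i \sqrt{78}}{2}\right) = 3 - \frac{5 i \sqrt{78}}{2}$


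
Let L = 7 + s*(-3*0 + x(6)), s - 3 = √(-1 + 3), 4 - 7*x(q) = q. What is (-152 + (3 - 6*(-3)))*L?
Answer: -5633/7 + 262*√2/7 ≈ -751.78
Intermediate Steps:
x(q) = 4/7 - q/7
s = 3 + √2 (s = 3 + √(-1 + 3) = 3 + √2 ≈ 4.4142)
L = 43/7 - 2*√2/7 (L = 7 + (3 + √2)*(-3*0 + (4/7 - ⅐*6)) = 7 + (3 + √2)*(0 + (4/7 - 6/7)) = 7 + (3 + √2)*(0 - 2/7) = 7 + (3 + √2)*(-2/7) = 7 + (-6/7 - 2*√2/7) = 43/7 - 2*√2/7 ≈ 5.7388)
(-152 + (3 - 6*(-3)))*L = (-152 + (3 - 6*(-3)))*(43/7 - 2*√2/7) = (-152 + (3 + 18))*(43/7 - 2*√2/7) = (-152 + 21)*(43/7 - 2*√2/7) = -131*(43/7 - 2*√2/7) = -5633/7 + 262*√2/7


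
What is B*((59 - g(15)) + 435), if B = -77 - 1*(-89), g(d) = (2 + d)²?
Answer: 2460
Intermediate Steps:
B = 12 (B = -77 + 89 = 12)
B*((59 - g(15)) + 435) = 12*((59 - (2 + 15)²) + 435) = 12*((59 - 1*17²) + 435) = 12*((59 - 1*289) + 435) = 12*((59 - 289) + 435) = 12*(-230 + 435) = 12*205 = 2460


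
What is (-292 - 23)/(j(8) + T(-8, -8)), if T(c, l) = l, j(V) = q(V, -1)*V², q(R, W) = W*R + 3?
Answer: 315/328 ≈ 0.96037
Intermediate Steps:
q(R, W) = 3 + R*W (q(R, W) = R*W + 3 = 3 + R*W)
j(V) = V²*(3 - V) (j(V) = (3 + V*(-1))*V² = (3 - V)*V² = V²*(3 - V))
(-292 - 23)/(j(8) + T(-8, -8)) = (-292 - 23)/(8²*(3 - 1*8) - 8) = -315/(64*(3 - 8) - 8) = -315/(64*(-5) - 8) = -315/(-320 - 8) = -315/(-328) = -315*(-1/328) = 315/328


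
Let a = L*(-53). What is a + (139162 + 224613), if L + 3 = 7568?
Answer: -37170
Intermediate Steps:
L = 7565 (L = -3 + 7568 = 7565)
a = -400945 (a = 7565*(-53) = -400945)
a + (139162 + 224613) = -400945 + (139162 + 224613) = -400945 + 363775 = -37170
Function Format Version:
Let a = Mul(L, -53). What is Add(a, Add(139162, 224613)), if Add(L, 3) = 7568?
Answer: -37170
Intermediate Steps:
L = 7565 (L = Add(-3, 7568) = 7565)
a = -400945 (a = Mul(7565, -53) = -400945)
Add(a, Add(139162, 224613)) = Add(-400945, Add(139162, 224613)) = Add(-400945, 363775) = -37170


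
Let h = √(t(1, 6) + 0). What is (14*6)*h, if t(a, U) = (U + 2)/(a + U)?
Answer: 24*√14 ≈ 89.800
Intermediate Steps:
t(a, U) = (2 + U)/(U + a)
h = 2*√14/7 (h = √((2 + 6)/(6 + 1) + 0) = √(8/7 + 0) = √(8/7) = 2*√14/7 ≈ 1.0690)
(14*6)*h = (14*6)*(2*√14/7) = 84*(2*√14/7) = 24*√14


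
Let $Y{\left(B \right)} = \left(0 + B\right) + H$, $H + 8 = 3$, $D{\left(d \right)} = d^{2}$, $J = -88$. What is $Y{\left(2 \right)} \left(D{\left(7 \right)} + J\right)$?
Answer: $117$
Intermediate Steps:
$H = -5$ ($H = -8 + 3 = -5$)
$Y{\left(B \right)} = -5 + B$ ($Y{\left(B \right)} = \left(0 + B\right) - 5 = B - 5 = -5 + B$)
$Y{\left(2 \right)} \left(D{\left(7 \right)} + J\right) = \left(-5 + 2\right) \left(7^{2} - 88\right) = - 3 \left(49 - 88\right) = \left(-3\right) \left(-39\right) = 117$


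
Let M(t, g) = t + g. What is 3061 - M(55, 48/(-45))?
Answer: 45106/15 ≈ 3007.1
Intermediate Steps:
M(t, g) = g + t
3061 - M(55, 48/(-45)) = 3061 - (48/(-45) + 55) = 3061 - (48*(-1/45) + 55) = 3061 - (-16/15 + 55) = 3061 - 1*809/15 = 3061 - 809/15 = 45106/15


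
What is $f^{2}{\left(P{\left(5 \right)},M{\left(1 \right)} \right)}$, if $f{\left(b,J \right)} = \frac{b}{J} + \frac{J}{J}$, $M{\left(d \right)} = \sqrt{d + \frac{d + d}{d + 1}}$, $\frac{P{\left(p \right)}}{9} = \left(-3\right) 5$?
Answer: $\frac{\left(135 - \sqrt{2}\right)^{2}}{2} \approx 8922.6$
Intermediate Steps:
$P{\left(p \right)} = -135$ ($P{\left(p \right)} = 9 \left(\left(-3\right) 5\right) = 9 \left(-15\right) = -135$)
$M{\left(d \right)} = \sqrt{d + \frac{2 d}{1 + d}}$
$f{\left(b,J \right)} = 1 + \frac{b}{J}$ ($f{\left(b,J \right)} = \frac{b}{J} + 1 = 1 + \frac{b}{J}$)
$f^{2}{\left(P{\left(5 \right)},M{\left(1 \right)} \right)} = \left(\frac{\sqrt{1 \frac{1}{1 + 1} \left(3 + 1\right)} - 135}{\sqrt{1 \frac{1}{1 + 1} \left(3 + 1\right)}}\right)^{2} = \left(\frac{\sqrt{1 \cdot \frac{1}{2} \cdot 4} - 135}{\sqrt{1 \cdot \frac{1}{2} \cdot 4}}\right)^{2} = \left(\frac{\sqrt{2} - 135}{\sqrt{2}}\right)^{2} = \left(\frac{\sqrt{2}}{2} \left(-135 + \sqrt{2}\right)\right)^{2} = \left(\frac{\sqrt{2} \left(-135 + \sqrt{2}\right)}{2}\right)^{2} = \frac{\left(-135 + \sqrt{2}\right)^{2}}{2}$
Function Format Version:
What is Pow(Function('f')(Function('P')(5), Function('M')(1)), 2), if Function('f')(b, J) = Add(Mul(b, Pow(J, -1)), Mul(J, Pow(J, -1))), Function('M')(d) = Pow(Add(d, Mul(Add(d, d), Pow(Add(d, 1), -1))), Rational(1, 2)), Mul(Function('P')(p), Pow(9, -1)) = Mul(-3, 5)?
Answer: Mul(Rational(1, 2), Pow(Add(135, Mul(-1, Pow(2, Rational(1, 2)))), 2)) ≈ 8922.6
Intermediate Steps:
Function('P')(p) = -135 (Function('P')(p) = Mul(9, Mul(-3, 5)) = Mul(9, -15) = -135)
Function('M')(d) = Pow(Add(d, Mul(2, d, Pow(Add(1, d), -1))), Rational(1, 2)) (Function('M')(d) = Pow(Add(d, Mul(Mul(2, d), Pow(Add(1, d), -1))), Rational(1, 2)) = Pow(Add(d, Mul(2, d, Pow(Add(1, d), -1))), Rational(1, 2)))
Function('f')(b, J) = Add(1, Mul(b, Pow(J, -1))) (Function('f')(b, J) = Add(Mul(b, Pow(J, -1)), 1) = Add(1, Mul(b, Pow(J, -1))))
Pow(Function('f')(Function('P')(5), Function('M')(1)), 2) = Pow(Mul(Pow(Pow(Mul(1, Pow(Add(1, 1), -1), Add(3, 1)), Rational(1, 2)), -1), Add(Pow(Mul(1, Pow(Add(1, 1), -1), Add(3, 1)), Rational(1, 2)), -135)), 2) = Pow(Mul(Pow(Pow(Mul(1, Pow(2, -1), 4), Rational(1, 2)), -1), Add(Pow(Mul(1, Pow(2, -1), 4), Rational(1, 2)), -135)), 2) = Pow(Mul(Pow(Pow(Mul(1, Rational(1, 2), 4), Rational(1, 2)), -1), Add(Pow(Mul(1, Rational(1, 2), 4), Rational(1, 2)), -135)), 2) = Pow(Mul(Pow(Pow(2, Rational(1, 2)), -1), Add(Pow(2, Rational(1, 2)), -135)), 2) = Pow(Mul(Mul(Rational(1, 2), Pow(2, Rational(1, 2))), Add(-135, Pow(2, Rational(1, 2)))), 2) = Pow(Mul(Rational(1, 2), Pow(2, Rational(1, 2)), Add(-135, Pow(2, Rational(1, 2)))), 2) = Mul(Rational(1, 2), Pow(Add(-135, Pow(2, Rational(1, 2))), 2))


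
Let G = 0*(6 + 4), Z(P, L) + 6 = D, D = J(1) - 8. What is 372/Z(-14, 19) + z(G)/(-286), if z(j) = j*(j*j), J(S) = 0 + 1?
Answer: -372/13 ≈ -28.615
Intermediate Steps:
J(S) = 1
D = -7 (D = 1 - 8 = -7)
Z(P, L) = -13 (Z(P, L) = -6 - 7 = -13)
G = 0 (G = 0*10 = 0)
z(j) = j**3 (z(j) = j*j**2 = j**3)
372/Z(-14, 19) + z(G)/(-286) = 372/(-13) + 0**3/(-286) = 372*(-1/13) + 0*(-1/286) = -372/13 + 0 = -372/13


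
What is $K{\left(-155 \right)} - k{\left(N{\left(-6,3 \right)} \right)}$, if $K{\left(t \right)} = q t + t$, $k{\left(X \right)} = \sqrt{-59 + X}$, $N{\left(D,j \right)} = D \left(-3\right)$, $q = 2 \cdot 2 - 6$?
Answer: $155 - i \sqrt{41} \approx 155.0 - 6.4031 i$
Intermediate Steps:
$q = -2$ ($q = 4 - 6 = -2$)
$N{\left(D,j \right)} = - 3 D$
$K{\left(t \right)} = - t$ ($K{\left(t \right)} = - 2 t + t = - t$)
$K{\left(-155 \right)} - k{\left(N{\left(-6,3 \right)} \right)} = \left(-1\right) \left(-155\right) - \sqrt{-59 - -18} = 155 - \sqrt{-59 + 18} = 155 - \sqrt{-41} = 155 - i \sqrt{41}$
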